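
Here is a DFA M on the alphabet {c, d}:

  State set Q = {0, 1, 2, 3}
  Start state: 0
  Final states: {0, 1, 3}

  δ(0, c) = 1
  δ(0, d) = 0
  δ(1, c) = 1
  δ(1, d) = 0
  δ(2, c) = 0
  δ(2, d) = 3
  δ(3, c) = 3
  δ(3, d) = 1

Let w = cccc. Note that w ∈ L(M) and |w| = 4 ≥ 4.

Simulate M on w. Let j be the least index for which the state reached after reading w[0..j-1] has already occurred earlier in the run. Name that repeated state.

State sequence: 0 -c-> 1 -c-> 1 -c-> 1 -c-> 1
First repeat at step 2: 1 was already visited.

The earliest repeat is at step j = 2: M is in 1, which it already visited at step i = 1.
Since M has 4 states, any run of length ≥ 4 visits 4+1 states, so by pigeonhole some state repeats within the first 4 steps — that repeat gives the pumpable loop.

1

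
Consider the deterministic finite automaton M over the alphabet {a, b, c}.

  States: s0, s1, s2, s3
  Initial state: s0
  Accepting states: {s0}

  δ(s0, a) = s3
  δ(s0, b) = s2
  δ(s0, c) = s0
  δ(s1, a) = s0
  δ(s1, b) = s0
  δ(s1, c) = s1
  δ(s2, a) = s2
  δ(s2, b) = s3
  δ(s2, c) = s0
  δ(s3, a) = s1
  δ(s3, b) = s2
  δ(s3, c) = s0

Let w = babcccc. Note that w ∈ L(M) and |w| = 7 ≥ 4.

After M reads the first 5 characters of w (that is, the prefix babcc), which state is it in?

Run of M on the first 5 characters of w = b a b c c:
  step 0: s0  (start)
  step 1: s2  (read b: s0→s2)
  step 2: s2  (read a: s2→s2)
  step 3: s3  (read b: s2→s3)
  step 4: s0  (read c: s3→s0)
  step 5: s0  (read c: s0→s0)

After reading 5 characters, M is in state s0.
(This kind of state-tracing is the core of the pumping-lemma construction: with 4 states, pigeonhole forces a repeat within the first 4 steps.)

s0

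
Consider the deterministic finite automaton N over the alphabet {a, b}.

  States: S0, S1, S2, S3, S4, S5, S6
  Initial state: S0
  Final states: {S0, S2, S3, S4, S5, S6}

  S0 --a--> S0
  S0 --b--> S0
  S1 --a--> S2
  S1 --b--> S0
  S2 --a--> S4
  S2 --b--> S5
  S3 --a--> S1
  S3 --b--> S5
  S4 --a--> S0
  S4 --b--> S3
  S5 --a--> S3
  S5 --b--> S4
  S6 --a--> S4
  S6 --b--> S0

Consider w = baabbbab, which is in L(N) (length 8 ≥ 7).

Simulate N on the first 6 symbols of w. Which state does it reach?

State sequence: S0 -b-> S0 -a-> S0 -a-> S0 -b-> S0 -b-> S0 -b-> S0

After reading 6 characters, N is in state S0.

S0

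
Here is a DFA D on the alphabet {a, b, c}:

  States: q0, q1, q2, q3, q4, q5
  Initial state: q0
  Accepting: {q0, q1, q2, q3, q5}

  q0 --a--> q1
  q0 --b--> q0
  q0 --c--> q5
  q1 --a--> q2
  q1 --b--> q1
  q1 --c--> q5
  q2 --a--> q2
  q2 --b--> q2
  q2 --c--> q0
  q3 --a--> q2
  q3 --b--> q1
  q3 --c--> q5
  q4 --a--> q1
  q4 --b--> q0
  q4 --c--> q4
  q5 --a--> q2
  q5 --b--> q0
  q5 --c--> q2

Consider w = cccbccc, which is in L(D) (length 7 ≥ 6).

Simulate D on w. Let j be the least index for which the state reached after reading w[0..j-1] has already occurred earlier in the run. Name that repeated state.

Run of D on w = c c c b c c c:
  step 0: q0  (start)
  step 1: q5  (read c: q0→q5)
  step 2: q2  (read c: q5→q2)
  step 3: q0  (read c: q2→q0)   ← first repeat (q0 seen earlier)
  step 4: q0  (read b: q0→q0)
  step 5: q5  (read c: q0→q5)
  step 6: q2  (read c: q5→q2)
  step 7: q0  (read c: q2→q0)

The earliest repeat is at step j = 3: D is in q0, which it already visited at step i = 0.
With |Q| = 6, pigeonhole forces a state repeat no later than step 6; the substring read between the first and second visits to that state can be pumped.

q0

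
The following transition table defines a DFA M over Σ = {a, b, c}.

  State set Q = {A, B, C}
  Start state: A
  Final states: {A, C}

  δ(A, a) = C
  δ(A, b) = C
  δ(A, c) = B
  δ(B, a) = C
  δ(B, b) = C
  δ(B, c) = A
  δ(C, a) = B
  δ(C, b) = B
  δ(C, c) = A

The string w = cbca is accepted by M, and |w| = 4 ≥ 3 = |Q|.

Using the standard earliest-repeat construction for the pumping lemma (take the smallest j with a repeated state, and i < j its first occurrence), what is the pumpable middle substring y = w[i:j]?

cbc

State sequence: A -c-> B -b-> C -c-> A -a-> C
First repeat at step 3: A was already visited.

So i = 0, j = 3, giving x = w[0:0] = ε, y = w[0:3] = cbc, z = w[3:4] = a.
Check: |xy| = 3 ≤ 3 and |y| = 3 ≥ 1. Reading y takes M from A back to A, so every xyⁱz is accepted.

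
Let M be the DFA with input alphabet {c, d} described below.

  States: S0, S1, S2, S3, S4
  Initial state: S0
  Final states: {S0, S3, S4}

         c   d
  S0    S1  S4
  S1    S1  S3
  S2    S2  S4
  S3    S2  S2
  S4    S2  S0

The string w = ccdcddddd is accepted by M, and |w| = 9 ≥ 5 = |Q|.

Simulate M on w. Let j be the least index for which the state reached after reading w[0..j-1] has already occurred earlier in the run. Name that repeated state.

S1

State sequence: S0 -c-> S1 -c-> S1 -d-> S3 -c-> S2 -d-> S4 -d-> S0 -d-> S4 -d-> S0 -d-> S4
First repeat at step 2: S1 was already visited.

The earliest repeat is at step j = 2: M is in S1, which it already visited at step i = 1.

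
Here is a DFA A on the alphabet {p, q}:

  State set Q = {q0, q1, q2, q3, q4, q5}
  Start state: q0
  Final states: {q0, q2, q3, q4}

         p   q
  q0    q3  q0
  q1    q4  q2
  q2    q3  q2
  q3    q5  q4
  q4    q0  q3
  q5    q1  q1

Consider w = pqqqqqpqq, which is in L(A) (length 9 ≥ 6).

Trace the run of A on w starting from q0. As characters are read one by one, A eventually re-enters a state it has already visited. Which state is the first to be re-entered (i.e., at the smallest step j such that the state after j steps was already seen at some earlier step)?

State sequence: q0 -p-> q3 -q-> q4 -q-> q3 -q-> q4 -q-> q3 -q-> q4 -p-> q0 -q-> q0 -q-> q0
First repeat at step 3: q3 was already visited.

The earliest repeat is at step j = 3: A is in q3, which it already visited at step i = 1.

q3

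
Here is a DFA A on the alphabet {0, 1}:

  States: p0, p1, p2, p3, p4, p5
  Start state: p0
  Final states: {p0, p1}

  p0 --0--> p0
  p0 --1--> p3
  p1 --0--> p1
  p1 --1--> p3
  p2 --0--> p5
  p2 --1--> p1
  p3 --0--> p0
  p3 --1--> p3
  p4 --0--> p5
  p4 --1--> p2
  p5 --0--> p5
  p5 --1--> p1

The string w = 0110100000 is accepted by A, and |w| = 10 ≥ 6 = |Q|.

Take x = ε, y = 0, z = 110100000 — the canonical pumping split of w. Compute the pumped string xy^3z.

000110100000

xy^3z = ε·0·0·0·110100000 = 000110100000.
Reading y = 0 takes A from p0 back to p0, so after x·y·y·y the machine is still in p0, and z then leads to the accepting state p0. Hence 000110100000 ∈ L(A).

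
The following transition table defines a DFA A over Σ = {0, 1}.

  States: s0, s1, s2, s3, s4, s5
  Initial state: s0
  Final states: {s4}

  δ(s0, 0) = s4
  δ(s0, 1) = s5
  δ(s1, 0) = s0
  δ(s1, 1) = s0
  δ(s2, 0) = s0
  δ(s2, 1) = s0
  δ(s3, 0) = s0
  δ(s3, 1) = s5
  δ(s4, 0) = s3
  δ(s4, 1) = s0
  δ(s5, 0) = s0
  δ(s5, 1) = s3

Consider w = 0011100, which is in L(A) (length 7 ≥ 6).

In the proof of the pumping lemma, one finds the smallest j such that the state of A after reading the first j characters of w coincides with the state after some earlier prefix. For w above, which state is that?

State sequence: s0 -0-> s4 -0-> s3 -1-> s5 -1-> s3 -1-> s5 -0-> s0 -0-> s4
First repeat at step 4: s3 was already visited.

The earliest repeat is at step j = 4: A is in s3, which it already visited at step i = 2.
The DFA has 6 states, so the proof of the pumping lemma guarantees a repeated state among the first 6+1 visited; the segment between the two visits is the pumpable y.

s3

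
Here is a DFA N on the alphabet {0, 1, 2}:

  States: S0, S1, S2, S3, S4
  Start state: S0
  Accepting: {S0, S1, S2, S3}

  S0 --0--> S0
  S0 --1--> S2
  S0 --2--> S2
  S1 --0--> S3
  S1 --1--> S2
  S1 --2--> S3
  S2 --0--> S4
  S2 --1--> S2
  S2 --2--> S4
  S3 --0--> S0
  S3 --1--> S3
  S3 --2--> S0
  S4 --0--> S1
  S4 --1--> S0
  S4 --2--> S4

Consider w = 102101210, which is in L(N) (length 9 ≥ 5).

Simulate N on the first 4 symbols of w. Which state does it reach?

State sequence: S0 -1-> S2 -0-> S4 -2-> S4 -1-> S0

After reading 4 characters, N is in state S0.
(This kind of state-tracing is the core of the pumping-lemma construction: with 5 states, pigeonhole forces a repeat within the first 5 steps.)

S0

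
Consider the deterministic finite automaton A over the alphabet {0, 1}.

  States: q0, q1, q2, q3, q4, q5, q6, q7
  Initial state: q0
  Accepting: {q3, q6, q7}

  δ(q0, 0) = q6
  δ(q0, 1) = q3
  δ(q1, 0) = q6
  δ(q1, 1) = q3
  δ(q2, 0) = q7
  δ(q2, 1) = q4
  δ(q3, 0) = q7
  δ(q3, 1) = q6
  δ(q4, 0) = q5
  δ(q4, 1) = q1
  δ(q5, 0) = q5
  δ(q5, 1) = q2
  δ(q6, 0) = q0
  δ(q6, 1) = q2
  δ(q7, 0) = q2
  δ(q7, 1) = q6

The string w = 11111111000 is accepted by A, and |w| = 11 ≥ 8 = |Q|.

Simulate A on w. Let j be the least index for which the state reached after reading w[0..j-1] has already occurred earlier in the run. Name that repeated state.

q3

State sequence: q0 -1-> q3 -1-> q6 -1-> q2 -1-> q4 -1-> q1 -1-> q3 -1-> q6 -1-> q2 -0-> q7 -0-> q2 -0-> q7
First repeat at step 6: q3 was already visited.

The earliest repeat is at step j = 6: A is in q3, which it already visited at step i = 1.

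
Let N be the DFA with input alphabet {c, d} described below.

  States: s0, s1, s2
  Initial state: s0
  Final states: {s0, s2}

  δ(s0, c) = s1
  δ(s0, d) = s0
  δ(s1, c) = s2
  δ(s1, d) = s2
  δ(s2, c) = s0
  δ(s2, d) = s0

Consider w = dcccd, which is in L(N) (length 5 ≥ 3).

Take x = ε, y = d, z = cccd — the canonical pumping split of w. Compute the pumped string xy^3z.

dddcccd

xy^3z = ε·d·d·d·cccd = dddcccd.
Reading y = d takes N from s0 back to s0, so after x·y·y·y the machine is still in s0, and z then leads to the accepting state s0. Hence dddcccd ∈ L(N).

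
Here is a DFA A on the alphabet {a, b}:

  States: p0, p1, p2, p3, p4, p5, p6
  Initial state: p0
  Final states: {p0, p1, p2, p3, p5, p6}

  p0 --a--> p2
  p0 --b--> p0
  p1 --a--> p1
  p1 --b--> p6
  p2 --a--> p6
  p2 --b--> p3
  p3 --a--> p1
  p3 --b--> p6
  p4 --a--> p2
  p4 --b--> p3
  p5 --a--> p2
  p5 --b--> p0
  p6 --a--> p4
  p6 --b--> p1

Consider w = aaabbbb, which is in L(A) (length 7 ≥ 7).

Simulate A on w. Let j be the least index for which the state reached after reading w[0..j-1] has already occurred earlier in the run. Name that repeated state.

p6

Run of A on w = a a a b b b b:
  step 0: p0  (start)
  step 1: p2  (read a: p0→p2)
  step 2: p6  (read a: p2→p6)
  step 3: p4  (read a: p6→p4)
  step 4: p3  (read b: p4→p3)
  step 5: p6  (read b: p3→p6)   ← first repeat (p6 seen earlier)
  step 6: p1  (read b: p6→p1)
  step 7: p6  (read b: p1→p6)

The earliest repeat is at step j = 5: A is in p6, which it already visited at step i = 2.
Since A has 7 states, any run of length ≥ 7 visits 7+1 states, so by pigeonhole some state repeats within the first 7 steps — that repeat gives the pumpable loop.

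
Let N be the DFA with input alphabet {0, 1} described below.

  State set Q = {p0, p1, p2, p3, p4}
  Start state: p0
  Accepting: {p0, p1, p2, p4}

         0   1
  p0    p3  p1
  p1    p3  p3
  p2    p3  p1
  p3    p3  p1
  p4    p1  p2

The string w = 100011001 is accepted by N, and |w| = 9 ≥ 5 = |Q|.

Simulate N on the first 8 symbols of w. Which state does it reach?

p3

State sequence: p0 -1-> p1 -0-> p3 -0-> p3 -0-> p3 -1-> p1 -1-> p3 -0-> p3 -0-> p3

After reading 8 characters, N is in state p3.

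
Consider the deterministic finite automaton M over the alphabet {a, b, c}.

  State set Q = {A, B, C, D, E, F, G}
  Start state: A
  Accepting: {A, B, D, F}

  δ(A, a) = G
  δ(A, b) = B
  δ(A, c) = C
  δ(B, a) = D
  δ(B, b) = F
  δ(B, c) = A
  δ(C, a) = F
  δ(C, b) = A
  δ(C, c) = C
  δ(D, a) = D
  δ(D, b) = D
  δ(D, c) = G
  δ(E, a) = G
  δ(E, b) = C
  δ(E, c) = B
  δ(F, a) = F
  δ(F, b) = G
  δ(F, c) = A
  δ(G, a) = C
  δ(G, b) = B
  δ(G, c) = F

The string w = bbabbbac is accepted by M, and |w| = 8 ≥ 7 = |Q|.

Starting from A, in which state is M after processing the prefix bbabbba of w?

F

State sequence: A -b-> B -b-> F -a-> F -b-> G -b-> B -b-> F -a-> F

After reading 7 characters, M is in state F.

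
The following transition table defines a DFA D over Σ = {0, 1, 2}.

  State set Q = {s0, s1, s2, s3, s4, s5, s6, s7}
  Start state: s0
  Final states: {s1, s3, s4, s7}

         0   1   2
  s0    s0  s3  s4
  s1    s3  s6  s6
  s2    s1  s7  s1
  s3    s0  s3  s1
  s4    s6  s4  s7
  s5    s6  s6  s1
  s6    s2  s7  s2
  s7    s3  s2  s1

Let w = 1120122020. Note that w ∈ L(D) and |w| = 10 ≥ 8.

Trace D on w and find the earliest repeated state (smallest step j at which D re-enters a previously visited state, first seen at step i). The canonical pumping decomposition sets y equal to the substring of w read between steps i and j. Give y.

State sequence: s0 -1-> s3 -1-> s3 -2-> s1 -0-> s3 -1-> s3 -2-> s1 -2-> s6 -0-> s2 -2-> s1 -0-> s3
First repeat at step 2: s3 was already visited.

So i = 1, j = 2, giving x = w[0:1] = 1, y = w[1:2] = 1, z = w[2:10] = 20122020.
Check: |xy| = 2 ≤ 8 and |y| = 1 ≥ 1. Reading y takes D from s3 back to s3, so every xyⁱz is accepted.
Since D has 8 states, any run of length ≥ 8 visits 8+1 states, so by pigeonhole some state repeats within the first 8 steps — that repeat gives the pumpable loop.

1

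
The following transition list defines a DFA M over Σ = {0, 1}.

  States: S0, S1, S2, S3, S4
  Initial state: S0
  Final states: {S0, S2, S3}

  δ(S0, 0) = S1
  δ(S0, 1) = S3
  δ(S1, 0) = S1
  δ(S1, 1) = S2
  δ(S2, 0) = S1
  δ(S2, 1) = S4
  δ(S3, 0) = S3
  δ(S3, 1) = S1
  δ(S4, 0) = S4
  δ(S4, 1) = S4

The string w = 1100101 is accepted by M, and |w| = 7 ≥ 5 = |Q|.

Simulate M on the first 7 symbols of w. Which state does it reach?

State sequence: S0 -1-> S3 -1-> S1 -0-> S1 -0-> S1 -1-> S2 -0-> S1 -1-> S2

After reading 7 characters, M is in state S2.
(This kind of state-tracing is the core of the pumping-lemma construction: with 5 states, pigeonhole forces a repeat within the first 5 steps.)

S2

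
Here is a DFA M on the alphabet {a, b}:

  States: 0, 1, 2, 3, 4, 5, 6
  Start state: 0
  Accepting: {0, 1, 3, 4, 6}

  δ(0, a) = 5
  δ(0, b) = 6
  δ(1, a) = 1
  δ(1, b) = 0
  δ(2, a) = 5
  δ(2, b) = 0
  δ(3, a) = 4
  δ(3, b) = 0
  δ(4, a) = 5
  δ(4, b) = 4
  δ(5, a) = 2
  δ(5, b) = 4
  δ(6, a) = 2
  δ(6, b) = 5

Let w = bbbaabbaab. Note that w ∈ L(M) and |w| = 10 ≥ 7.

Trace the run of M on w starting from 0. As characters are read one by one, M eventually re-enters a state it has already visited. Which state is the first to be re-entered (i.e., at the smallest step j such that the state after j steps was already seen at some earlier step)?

5

State sequence: 0 -b-> 6 -b-> 5 -b-> 4 -a-> 5 -a-> 2 -b-> 0 -b-> 6 -a-> 2 -a-> 5 -b-> 4
First repeat at step 4: 5 was already visited.

The earliest repeat is at step j = 4: M is in 5, which it already visited at step i = 2.
With |Q| = 7, pigeonhole forces a state repeat no later than step 7; the substring read between the first and second visits to that state can be pumped.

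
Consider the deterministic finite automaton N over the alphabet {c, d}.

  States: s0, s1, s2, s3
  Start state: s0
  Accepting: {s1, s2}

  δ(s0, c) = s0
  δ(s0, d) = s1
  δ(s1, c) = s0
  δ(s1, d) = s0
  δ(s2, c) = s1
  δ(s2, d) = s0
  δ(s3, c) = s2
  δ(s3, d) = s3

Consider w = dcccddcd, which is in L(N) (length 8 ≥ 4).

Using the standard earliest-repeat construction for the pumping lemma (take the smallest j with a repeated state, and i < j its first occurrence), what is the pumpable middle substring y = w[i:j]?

Run of N on w = d c c c d d c d:
  step 0: s0  (start)
  step 1: s1  (read d: s0→s1)
  step 2: s0  (read c: s1→s0)   ← first repeat (s0 seen earlier)
  step 3: s0  (read c: s0→s0)
  step 4: s0  (read c: s0→s0)
  step 5: s1  (read d: s0→s1)
  step 6: s0  (read d: s1→s0)
  step 7: s0  (read c: s0→s0)
  step 8: s1  (read d: s0→s1)

So i = 0, j = 2, giving x = w[0:0] = ε, y = w[0:2] = dc, z = w[2:8] = ccddcd.
Check: |xy| = 2 ≤ 4 and |y| = 2 ≥ 1. Reading y takes N from s0 back to s0, so every xyⁱz is accepted.
Pumping length from the standard proof: p = 4 (the number of states). The repeated state found above gives |xy| = j ≤ 4 and |y| = j − i ≥ 1.

dc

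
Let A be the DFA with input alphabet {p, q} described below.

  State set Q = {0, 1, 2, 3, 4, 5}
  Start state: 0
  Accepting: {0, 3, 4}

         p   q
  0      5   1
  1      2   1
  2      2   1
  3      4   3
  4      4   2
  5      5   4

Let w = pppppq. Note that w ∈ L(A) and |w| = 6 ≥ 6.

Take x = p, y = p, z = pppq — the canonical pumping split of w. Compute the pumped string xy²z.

xy^2z = p·p·p·pppq = ppppppq.
Reading y = p takes A from 5 back to 5, so after x·y·y the machine is still in 5, and z then leads to the accepting state 4. Hence ppppppq ∈ L(A).

ppppppq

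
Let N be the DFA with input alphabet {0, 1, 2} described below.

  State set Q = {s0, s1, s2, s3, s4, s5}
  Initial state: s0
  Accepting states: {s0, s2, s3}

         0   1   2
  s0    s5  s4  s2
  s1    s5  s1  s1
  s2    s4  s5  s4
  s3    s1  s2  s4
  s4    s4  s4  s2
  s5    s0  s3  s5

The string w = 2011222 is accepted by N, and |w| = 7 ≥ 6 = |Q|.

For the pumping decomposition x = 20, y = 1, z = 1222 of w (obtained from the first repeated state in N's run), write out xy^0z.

201222

xy⁰z = xz = 20·1222 = 201222.
Reading y = 1 takes N from s4 back to s4, so after x the machine is still in s4, and z then leads to the accepting state s2. Hence 201222 ∈ L(N).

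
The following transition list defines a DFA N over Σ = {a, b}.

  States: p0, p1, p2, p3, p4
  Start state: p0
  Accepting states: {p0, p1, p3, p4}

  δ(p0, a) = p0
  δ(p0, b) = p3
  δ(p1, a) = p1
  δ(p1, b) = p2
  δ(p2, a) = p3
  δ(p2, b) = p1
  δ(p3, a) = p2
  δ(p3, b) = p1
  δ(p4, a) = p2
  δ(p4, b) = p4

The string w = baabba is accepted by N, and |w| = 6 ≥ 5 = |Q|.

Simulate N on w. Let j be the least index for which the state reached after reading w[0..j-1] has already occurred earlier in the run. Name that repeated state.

p3

State sequence: p0 -b-> p3 -a-> p2 -a-> p3 -b-> p1 -b-> p2 -a-> p3
First repeat at step 3: p3 was already visited.

The earliest repeat is at step j = 3: N is in p3, which it already visited at step i = 1.
Since N has 5 states, any run of length ≥ 5 visits 5+1 states, so by pigeonhole some state repeats within the first 5 steps — that repeat gives the pumpable loop.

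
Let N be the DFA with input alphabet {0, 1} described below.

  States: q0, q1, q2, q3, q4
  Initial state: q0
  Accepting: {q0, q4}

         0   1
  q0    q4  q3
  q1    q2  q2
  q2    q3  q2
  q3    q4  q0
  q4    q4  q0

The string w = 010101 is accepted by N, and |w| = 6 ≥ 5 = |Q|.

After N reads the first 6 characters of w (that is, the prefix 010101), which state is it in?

q0

State sequence: q0 -0-> q4 -1-> q0 -0-> q4 -1-> q0 -0-> q4 -1-> q0

After reading 6 characters, N is in state q0.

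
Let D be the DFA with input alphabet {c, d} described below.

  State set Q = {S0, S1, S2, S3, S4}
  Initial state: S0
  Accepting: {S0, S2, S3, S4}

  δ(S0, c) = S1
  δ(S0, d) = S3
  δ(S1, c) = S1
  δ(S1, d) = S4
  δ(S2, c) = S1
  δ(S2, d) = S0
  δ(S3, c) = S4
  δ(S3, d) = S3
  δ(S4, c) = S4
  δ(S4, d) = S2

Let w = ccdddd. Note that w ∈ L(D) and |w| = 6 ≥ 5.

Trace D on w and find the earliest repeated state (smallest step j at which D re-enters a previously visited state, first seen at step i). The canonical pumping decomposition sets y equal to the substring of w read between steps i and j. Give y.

State sequence: S0 -c-> S1 -c-> S1 -d-> S4 -d-> S2 -d-> S0 -d-> S3
First repeat at step 2: S1 was already visited.

So i = 1, j = 2, giving x = w[0:1] = c, y = w[1:2] = c, z = w[2:6] = dddd.
Check: |xy| = 2 ≤ 5 and |y| = 1 ≥ 1. Reading y takes D from S1 back to S1, so every xyⁱz is accepted.

c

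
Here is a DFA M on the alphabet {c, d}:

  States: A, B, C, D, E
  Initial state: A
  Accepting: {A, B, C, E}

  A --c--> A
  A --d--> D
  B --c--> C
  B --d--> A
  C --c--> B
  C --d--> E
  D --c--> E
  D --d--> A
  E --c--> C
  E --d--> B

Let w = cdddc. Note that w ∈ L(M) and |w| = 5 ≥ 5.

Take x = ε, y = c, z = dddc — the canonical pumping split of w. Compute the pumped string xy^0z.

dddc

xy⁰z = xz = ε·dddc = dddc.
Reading y = c takes M from A back to A, so after x the machine is still in A, and z then leads to the accepting state E. Hence dddc ∈ L(M).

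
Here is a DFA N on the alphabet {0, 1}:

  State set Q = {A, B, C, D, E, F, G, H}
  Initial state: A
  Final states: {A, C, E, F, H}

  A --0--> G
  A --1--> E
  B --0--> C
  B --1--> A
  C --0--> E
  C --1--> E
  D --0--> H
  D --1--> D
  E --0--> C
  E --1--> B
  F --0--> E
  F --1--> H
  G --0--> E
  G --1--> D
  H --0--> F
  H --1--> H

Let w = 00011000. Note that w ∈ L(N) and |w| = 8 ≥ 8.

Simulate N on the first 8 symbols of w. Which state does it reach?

Run of N on the first 8 characters of w = 0 0 0 1 1 0 0 0:
  step 0: A  (start)
  step 1: G  (read 0: A→G)
  step 2: E  (read 0: G→E)
  step 3: C  (read 0: E→C)
  step 4: E  (read 1: C→E)
  step 5: B  (read 1: E→B)
  step 6: C  (read 0: B→C)
  step 7: E  (read 0: C→E)
  step 8: C  (read 0: E→C)

After reading 8 characters, N is in state C.

C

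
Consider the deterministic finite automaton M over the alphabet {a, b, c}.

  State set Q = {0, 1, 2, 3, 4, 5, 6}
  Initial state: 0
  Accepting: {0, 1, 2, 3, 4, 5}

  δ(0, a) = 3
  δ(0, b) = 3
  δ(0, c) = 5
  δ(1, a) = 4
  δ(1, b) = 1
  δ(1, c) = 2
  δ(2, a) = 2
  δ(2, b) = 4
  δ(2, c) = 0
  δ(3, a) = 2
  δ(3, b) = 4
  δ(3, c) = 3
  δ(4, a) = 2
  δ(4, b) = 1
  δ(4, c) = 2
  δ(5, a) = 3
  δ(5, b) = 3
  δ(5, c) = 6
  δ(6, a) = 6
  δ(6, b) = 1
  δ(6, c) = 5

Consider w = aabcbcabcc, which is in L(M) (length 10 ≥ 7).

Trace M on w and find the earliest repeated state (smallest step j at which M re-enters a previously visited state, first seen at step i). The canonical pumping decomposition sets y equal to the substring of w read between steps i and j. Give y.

bc

Run of M on w = a a b c b c a b c c:
  step 0: 0  (start)
  step 1: 3  (read a: 0→3)
  step 2: 2  (read a: 3→2)
  step 3: 4  (read b: 2→4)
  step 4: 2  (read c: 4→2)   ← first repeat (2 seen earlier)
  step 5: 4  (read b: 2→4)
  step 6: 2  (read c: 4→2)
  step 7: 2  (read a: 2→2)
  step 8: 4  (read b: 2→4)
  step 9: 2  (read c: 4→2)
  step 10: 0  (read c: 2→0)

So i = 2, j = 4, giving x = w[0:2] = aa, y = w[2:4] = bc, z = w[4:10] = bcabcc.
Check: |xy| = 4 ≤ 7 and |y| = 2 ≥ 1. Reading y takes M from 2 back to 2, so every xyⁱz is accepted.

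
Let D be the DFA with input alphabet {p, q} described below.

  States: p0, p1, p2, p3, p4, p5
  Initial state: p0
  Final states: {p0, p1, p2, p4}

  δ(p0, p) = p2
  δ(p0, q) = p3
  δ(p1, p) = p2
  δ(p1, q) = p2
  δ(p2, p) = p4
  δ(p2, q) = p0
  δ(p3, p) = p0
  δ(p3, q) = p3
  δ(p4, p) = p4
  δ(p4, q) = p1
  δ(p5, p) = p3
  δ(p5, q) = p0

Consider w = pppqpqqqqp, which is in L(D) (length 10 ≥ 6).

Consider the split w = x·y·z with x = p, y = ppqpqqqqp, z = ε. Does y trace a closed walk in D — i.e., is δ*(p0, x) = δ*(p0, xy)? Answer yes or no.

no

Run of D on the first 10 characters of w = p p p q p q q q q p:
  step 0: p0  (start)
  step 1: p2  (read p: p0→p2)
  step 2: p4  (read p: p2→p4)
  step 3: p4  (read p: p4→p4)
  step 4: p1  (read q: p4→p1)
  step 5: p2  (read p: p1→p2)
  step 6: p0  (read q: p2→p0)
  step 7: p3  (read q: p0→p3)
  step 8: p3  (read q: p3→p3)
  step 9: p3  (read q: p3→p3)
  step 10: p0  (read p: p3→p0)

After x (step 1): p2. After xy (step 10): p0.
They differ (p2 ≠ p0), so y is not a cycle from the state after x; this split is not the one the pumping-lemma construction produces, and pumping y need not keep the string in L(D).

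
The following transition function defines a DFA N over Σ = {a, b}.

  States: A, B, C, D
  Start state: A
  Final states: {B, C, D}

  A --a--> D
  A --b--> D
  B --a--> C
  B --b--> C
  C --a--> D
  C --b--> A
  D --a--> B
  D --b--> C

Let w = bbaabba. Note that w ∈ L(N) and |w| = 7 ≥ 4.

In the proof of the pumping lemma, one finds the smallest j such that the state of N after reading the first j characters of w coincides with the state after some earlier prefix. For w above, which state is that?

D

Run of N on w = b b a a b b a:
  step 0: A  (start)
  step 1: D  (read b: A→D)
  step 2: C  (read b: D→C)
  step 3: D  (read a: C→D)   ← first repeat (D seen earlier)
  step 4: B  (read a: D→B)
  step 5: C  (read b: B→C)
  step 6: A  (read b: C→A)
  step 7: D  (read a: A→D)

The earliest repeat is at step j = 3: N is in D, which it already visited at step i = 1.
Pumping length from the standard proof: p = 4 (the number of states). The repeated state found above gives |xy| = j ≤ 4 and |y| = j − i ≥ 1.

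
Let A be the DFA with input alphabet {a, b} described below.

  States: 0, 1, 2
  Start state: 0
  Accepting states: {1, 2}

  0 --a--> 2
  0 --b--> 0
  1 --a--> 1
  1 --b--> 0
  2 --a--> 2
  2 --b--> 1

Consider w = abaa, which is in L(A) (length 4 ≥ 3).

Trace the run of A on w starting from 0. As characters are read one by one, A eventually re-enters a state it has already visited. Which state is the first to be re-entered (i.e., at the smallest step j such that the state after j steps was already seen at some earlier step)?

Run of A on w = a b a a:
  step 0: 0  (start)
  step 1: 2  (read a: 0→2)
  step 2: 1  (read b: 2→1)
  step 3: 1  (read a: 1→1)   ← first repeat (1 seen earlier)
  step 4: 1  (read a: 1→1)

The earliest repeat is at step j = 3: A is in 1, which it already visited at step i = 2.
With |Q| = 3, pigeonhole forces a state repeat no later than step 3; the substring read between the first and second visits to that state can be pumped.

1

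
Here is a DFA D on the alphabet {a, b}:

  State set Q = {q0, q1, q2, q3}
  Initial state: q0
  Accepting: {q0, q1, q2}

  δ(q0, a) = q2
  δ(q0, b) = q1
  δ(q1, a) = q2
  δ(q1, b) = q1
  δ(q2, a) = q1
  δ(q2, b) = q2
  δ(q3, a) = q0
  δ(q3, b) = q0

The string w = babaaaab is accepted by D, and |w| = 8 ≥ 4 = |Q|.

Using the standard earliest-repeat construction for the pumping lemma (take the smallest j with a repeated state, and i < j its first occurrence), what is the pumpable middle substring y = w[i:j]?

Run of D on w = b a b a a a a b:
  step 0: q0  (start)
  step 1: q1  (read b: q0→q1)
  step 2: q2  (read a: q1→q2)
  step 3: q2  (read b: q2→q2)   ← first repeat (q2 seen earlier)
  step 4: q1  (read a: q2→q1)
  step 5: q2  (read a: q1→q2)
  step 6: q1  (read a: q2→q1)
  step 7: q2  (read a: q1→q2)
  step 8: q2  (read b: q2→q2)

So i = 2, j = 3, giving x = w[0:2] = ba, y = w[2:3] = b, z = w[3:8] = aaaab.
Check: |xy| = 3 ≤ 4 and |y| = 1 ≥ 1. Reading y takes D from q2 back to q2, so every xyⁱz is accepted.

b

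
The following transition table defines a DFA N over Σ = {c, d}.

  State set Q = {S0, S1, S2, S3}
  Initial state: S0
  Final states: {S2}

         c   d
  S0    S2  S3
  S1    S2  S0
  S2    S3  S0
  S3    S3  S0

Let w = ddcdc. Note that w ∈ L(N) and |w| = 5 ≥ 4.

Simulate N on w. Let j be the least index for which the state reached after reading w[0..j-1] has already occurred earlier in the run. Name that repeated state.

S0

Run of N on w = d d c d c:
  step 0: S0  (start)
  step 1: S3  (read d: S0→S3)
  step 2: S0  (read d: S3→S0)   ← first repeat (S0 seen earlier)
  step 3: S2  (read c: S0→S2)
  step 4: S0  (read d: S2→S0)
  step 5: S2  (read c: S0→S2)

The earliest repeat is at step j = 2: N is in S0, which it already visited at step i = 0.
Since N has 4 states, any run of length ≥ 4 visits 4+1 states, so by pigeonhole some state repeats within the first 4 steps — that repeat gives the pumpable loop.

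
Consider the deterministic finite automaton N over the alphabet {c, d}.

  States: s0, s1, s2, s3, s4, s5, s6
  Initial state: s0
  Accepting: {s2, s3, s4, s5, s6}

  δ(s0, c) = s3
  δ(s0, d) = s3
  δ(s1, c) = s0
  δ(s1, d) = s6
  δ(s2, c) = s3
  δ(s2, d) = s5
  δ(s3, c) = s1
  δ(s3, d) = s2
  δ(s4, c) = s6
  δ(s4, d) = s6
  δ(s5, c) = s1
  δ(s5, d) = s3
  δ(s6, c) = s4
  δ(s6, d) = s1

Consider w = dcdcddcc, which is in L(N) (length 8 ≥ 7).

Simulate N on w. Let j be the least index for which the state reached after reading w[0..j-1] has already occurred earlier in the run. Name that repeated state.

s6

Run of N on w = d c d c d d c c:
  step 0: s0  (start)
  step 1: s3  (read d: s0→s3)
  step 2: s1  (read c: s3→s1)
  step 3: s6  (read d: s1→s6)
  step 4: s4  (read c: s6→s4)
  step 5: s6  (read d: s4→s6)   ← first repeat (s6 seen earlier)
  step 6: s1  (read d: s6→s1)
  step 7: s0  (read c: s1→s0)
  step 8: s3  (read c: s0→s3)

The earliest repeat is at step j = 5: N is in s6, which it already visited at step i = 3.
With |Q| = 7, pigeonhole forces a state repeat no later than step 7; the substring read between the first and second visits to that state can be pumped.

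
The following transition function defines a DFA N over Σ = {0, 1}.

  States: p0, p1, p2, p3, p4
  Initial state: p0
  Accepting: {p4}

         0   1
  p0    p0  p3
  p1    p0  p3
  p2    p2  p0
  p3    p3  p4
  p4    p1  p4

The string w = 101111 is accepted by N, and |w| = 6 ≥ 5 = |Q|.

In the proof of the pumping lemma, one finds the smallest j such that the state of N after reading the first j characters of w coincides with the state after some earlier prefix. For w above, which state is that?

State sequence: p0 -1-> p3 -0-> p3 -1-> p4 -1-> p4 -1-> p4 -1-> p4
First repeat at step 2: p3 was already visited.

The earliest repeat is at step j = 2: N is in p3, which it already visited at step i = 1.
The DFA has 5 states, so the proof of the pumping lemma guarantees a repeated state among the first 5+1 visited; the segment between the two visits is the pumpable y.

p3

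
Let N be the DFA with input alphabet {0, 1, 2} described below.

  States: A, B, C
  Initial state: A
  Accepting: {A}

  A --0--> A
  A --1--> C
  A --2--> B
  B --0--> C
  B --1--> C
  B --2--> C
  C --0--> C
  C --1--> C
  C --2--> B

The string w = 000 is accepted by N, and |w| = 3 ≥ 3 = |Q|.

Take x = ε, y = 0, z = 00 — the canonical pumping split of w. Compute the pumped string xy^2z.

xy^2z = ε·0·0·00 = 0000.
Reading y = 0 takes N from A back to A, so after x·y·y the machine is still in A, and z then leads to the accepting state A. Hence 0000 ∈ L(N).

0000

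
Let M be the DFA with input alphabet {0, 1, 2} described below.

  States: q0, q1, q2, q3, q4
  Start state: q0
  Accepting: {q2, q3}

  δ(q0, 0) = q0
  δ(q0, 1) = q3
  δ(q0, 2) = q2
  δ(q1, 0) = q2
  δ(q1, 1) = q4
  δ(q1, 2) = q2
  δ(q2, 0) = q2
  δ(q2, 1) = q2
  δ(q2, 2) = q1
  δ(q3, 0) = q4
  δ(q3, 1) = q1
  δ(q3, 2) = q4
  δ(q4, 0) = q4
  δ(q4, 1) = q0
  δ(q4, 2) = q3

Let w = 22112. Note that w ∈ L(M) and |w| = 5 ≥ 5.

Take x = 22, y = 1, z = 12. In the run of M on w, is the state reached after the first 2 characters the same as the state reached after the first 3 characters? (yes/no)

Run of M on the first 3 characters of w = 2 2 1:
  step 0: q0  (start)
  step 1: q2  (read 2: q0→q2)
  step 2: q1  (read 2: q2→q1)
  step 3: q4  (read 1: q1→q4)

After x (step 2): q1. After xy (step 3): q4.
They differ (q1 ≠ q4), so y is not a cycle from the state after x; this split is not the one the pumping-lemma construction produces, and pumping y need not keep the string in L(M).

no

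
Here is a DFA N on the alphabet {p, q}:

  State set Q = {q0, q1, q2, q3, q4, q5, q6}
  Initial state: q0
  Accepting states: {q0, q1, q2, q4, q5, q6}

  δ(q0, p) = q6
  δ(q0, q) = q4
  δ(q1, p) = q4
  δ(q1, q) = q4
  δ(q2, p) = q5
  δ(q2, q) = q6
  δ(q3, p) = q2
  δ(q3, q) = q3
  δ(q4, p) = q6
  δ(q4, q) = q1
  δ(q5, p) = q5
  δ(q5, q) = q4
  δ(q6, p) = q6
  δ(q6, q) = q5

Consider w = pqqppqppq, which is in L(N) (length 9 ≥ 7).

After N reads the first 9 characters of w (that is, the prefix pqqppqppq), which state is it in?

State sequence: q0 -p-> q6 -q-> q5 -q-> q4 -p-> q6 -p-> q6 -q-> q5 -p-> q5 -p-> q5 -q-> q4

After reading 9 characters, N is in state q4.
(This kind of state-tracing is the core of the pumping-lemma construction: with 7 states, pigeonhole forces a repeat within the first 7 steps.)

q4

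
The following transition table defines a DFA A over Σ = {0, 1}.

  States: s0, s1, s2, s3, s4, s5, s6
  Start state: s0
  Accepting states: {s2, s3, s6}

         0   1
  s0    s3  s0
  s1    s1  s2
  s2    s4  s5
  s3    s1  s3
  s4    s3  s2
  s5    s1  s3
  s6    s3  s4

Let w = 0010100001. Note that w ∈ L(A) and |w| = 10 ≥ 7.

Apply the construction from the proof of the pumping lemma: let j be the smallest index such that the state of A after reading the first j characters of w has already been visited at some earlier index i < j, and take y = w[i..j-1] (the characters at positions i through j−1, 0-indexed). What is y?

01

State sequence: s0 -0-> s3 -0-> s1 -1-> s2 -0-> s4 -1-> s2 -0-> s4 -0-> s3 -0-> s1 -0-> s1 -1-> s2
First repeat at step 5: s2 was already visited.

So i = 3, j = 5, giving x = w[0:3] = 001, y = w[3:5] = 01, z = w[5:10] = 00001.
Check: |xy| = 5 ≤ 7 and |y| = 2 ≥ 1. Reading y takes A from s2 back to s2, so every xyⁱz is accepted.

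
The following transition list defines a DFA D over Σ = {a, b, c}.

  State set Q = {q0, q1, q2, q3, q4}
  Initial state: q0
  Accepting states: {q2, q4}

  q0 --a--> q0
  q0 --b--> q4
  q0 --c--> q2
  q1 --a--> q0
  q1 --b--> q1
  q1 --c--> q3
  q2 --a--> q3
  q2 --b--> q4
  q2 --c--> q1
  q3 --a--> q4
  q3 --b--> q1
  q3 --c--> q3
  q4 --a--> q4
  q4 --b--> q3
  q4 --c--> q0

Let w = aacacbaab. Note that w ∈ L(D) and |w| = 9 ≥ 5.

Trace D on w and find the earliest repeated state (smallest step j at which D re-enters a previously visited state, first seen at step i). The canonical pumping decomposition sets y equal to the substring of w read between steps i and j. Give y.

State sequence: q0 -a-> q0 -a-> q0 -c-> q2 -a-> q3 -c-> q3 -b-> q1 -a-> q0 -a-> q0 -b-> q4
First repeat at step 1: q0 was already visited.

So i = 0, j = 1, giving x = w[0:0] = ε, y = w[0:1] = a, z = w[1:9] = acacbaab.
Check: |xy| = 1 ≤ 5 and |y| = 1 ≥ 1. Reading y takes D from q0 back to q0, so every xyⁱz is accepted.

a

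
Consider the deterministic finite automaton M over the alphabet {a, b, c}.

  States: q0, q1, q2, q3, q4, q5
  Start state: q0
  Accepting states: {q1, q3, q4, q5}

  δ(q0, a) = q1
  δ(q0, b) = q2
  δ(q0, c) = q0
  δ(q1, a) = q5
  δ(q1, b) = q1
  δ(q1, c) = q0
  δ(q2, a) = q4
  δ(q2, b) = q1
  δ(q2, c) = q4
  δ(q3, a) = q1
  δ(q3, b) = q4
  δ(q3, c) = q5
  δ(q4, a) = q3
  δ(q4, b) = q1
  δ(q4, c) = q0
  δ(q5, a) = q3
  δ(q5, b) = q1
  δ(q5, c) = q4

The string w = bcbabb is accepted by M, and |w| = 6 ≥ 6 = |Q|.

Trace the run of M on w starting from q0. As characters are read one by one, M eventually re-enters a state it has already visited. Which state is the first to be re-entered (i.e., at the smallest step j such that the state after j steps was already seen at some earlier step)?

q1

State sequence: q0 -b-> q2 -c-> q4 -b-> q1 -a-> q5 -b-> q1 -b-> q1
First repeat at step 5: q1 was already visited.

The earliest repeat is at step j = 5: M is in q1, which it already visited at step i = 3.
With |Q| = 6, pigeonhole forces a state repeat no later than step 6; the substring read between the first and second visits to that state can be pumped.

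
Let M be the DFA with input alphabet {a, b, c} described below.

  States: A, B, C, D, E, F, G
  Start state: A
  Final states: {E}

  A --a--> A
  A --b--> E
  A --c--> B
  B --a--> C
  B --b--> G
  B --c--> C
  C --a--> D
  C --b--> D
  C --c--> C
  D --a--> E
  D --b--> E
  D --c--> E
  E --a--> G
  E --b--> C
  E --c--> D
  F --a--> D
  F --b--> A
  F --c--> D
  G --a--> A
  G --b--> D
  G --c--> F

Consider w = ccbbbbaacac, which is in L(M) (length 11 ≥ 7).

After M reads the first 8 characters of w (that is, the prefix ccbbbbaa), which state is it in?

G

State sequence: A -c-> B -c-> C -b-> D -b-> E -b-> C -b-> D -a-> E -a-> G

After reading 8 characters, M is in state G.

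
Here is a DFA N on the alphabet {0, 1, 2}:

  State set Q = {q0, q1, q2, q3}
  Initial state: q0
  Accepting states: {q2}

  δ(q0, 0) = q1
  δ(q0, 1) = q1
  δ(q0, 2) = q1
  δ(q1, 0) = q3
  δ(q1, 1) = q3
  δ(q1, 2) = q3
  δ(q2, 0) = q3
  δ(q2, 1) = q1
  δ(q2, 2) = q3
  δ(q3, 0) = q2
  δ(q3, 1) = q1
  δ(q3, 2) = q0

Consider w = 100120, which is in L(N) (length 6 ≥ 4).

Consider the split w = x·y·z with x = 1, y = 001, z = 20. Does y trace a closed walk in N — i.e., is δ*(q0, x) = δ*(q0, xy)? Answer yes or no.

State sequence: q0 -1-> q1 -0-> q3 -0-> q2 -1-> q1

After x (step 1): q1. After xy (step 4): q1.
They match, so y = 001 drives N around a cycle from q1 back to itself; pumping y any number of times keeps N in q1 before reading z, and xyⁱz ∈ L(N) for every i ≥ 0.

yes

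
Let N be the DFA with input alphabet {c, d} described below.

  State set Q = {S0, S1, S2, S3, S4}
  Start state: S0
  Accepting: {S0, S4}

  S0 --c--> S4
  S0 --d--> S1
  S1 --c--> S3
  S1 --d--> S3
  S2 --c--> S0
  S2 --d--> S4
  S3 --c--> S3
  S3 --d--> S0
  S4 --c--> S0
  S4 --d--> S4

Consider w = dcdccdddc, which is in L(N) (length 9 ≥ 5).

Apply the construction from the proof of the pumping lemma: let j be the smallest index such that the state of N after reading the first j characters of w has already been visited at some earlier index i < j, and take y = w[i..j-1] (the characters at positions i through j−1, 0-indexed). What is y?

dcd

State sequence: S0 -d-> S1 -c-> S3 -d-> S0 -c-> S4 -c-> S0 -d-> S1 -d-> S3 -d-> S0 -c-> S4
First repeat at step 3: S0 was already visited.

So i = 0, j = 3, giving x = w[0:0] = ε, y = w[0:3] = dcd, z = w[3:9] = ccdddc.
Check: |xy| = 3 ≤ 5 and |y| = 3 ≥ 1. Reading y takes N from S0 back to S0, so every xyⁱz is accepted.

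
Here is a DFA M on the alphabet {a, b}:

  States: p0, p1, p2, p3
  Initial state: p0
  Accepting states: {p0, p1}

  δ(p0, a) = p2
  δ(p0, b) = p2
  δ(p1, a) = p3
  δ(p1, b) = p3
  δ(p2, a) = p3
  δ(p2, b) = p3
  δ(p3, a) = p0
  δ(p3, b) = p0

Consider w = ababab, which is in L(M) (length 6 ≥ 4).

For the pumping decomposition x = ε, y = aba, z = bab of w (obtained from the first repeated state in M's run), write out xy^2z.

xy^2z = ε·aba·aba·bab = abaababab.
Reading y = aba takes M from p0 back to p0, so after x·y·y the machine is still in p0, and z then leads to the accepting state p0. Hence abaababab ∈ L(M).

abaababab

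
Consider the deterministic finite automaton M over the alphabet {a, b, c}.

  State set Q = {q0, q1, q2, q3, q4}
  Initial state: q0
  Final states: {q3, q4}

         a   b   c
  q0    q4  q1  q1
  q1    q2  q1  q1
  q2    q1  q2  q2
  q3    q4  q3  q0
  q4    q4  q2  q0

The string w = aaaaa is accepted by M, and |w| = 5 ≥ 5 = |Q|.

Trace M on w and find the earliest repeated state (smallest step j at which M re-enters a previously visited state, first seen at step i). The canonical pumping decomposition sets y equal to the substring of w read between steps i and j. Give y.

a

State sequence: q0 -a-> q4 -a-> q4 -a-> q4 -a-> q4 -a-> q4
First repeat at step 2: q4 was already visited.

So i = 1, j = 2, giving x = w[0:1] = a, y = w[1:2] = a, z = w[2:5] = aaa.
Check: |xy| = 2 ≤ 5 and |y| = 1 ≥ 1. Reading y takes M from q4 back to q4, so every xyⁱz is accepted.
With |Q| = 5, pigeonhole forces a state repeat no later than step 5; the substring read between the first and second visits to that state can be pumped.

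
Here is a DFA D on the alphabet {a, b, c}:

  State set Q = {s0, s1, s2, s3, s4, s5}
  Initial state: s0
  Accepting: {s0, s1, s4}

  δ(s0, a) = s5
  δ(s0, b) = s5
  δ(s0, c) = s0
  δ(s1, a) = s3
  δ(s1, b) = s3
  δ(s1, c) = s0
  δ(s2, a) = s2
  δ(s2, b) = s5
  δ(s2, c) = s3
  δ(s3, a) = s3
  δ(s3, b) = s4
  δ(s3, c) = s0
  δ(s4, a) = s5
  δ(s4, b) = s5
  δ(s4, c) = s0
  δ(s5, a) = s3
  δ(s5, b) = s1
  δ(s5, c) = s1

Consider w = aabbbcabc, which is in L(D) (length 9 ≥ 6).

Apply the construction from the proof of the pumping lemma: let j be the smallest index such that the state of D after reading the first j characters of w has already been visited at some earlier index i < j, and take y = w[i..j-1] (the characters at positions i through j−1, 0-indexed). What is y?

Run of D on w = a a b b b c a b c:
  step 0: s0  (start)
  step 1: s5  (read a: s0→s5)
  step 2: s3  (read a: s5→s3)
  step 3: s4  (read b: s3→s4)
  step 4: s5  (read b: s4→s5)   ← first repeat (s5 seen earlier)
  step 5: s1  (read b: s5→s1)
  step 6: s0  (read c: s1→s0)
  step 7: s5  (read a: s0→s5)
  step 8: s1  (read b: s5→s1)
  step 9: s0  (read c: s1→s0)

So i = 1, j = 4, giving x = w[0:1] = a, y = w[1:4] = abb, z = w[4:9] = bcabc.
Check: |xy| = 4 ≤ 6 and |y| = 3 ≥ 1. Reading y takes D from s5 back to s5, so every xyⁱz is accepted.

abb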